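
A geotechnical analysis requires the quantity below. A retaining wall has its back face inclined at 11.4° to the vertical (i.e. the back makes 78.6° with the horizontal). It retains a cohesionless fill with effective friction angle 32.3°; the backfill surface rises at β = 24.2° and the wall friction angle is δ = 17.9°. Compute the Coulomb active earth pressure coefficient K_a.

0.566

K_a = sin²(α+φ) / [sin²α · sin(α−δ) · (1 + √{sin(φ+δ)sin(φ−β) / (sin(α−δ)sin(α+β))})²].
With α = 78.6°, φ = 32.3°, δ = 17.9°, β = 24.2°: K_a = 0.5657.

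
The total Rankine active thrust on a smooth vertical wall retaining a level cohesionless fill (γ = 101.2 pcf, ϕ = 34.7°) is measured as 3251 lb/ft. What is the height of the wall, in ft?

15.3 ft

K_a = 0.2745. P_a = ½ K_a γ H² ⇒ H = √(2P_a/(K_a γ)).
H = √(2×3251/(0.2745×101.2)) = 15.30 ft.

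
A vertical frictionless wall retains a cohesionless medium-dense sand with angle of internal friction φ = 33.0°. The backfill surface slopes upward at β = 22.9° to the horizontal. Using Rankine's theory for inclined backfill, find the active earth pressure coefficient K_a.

K_a = cos β · (cos β − √(cos²β − cos²φ)) / (cos β + √(cos²β − cos²φ)).
cos β = 0.9212, cos φ = 0.8387, √(cos²β − cos²φ) = 0.3811.
K_a = 0.9212 × (0.9212 − 0.3811)/(0.9212 + 0.3811) = 0.3821.

0.382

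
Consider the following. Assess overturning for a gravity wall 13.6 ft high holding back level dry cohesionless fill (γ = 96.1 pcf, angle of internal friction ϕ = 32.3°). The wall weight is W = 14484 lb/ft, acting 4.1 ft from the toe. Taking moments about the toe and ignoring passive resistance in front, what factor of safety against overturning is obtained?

K_a = tan²(45° − 32.3°/2) = 0.3035.
P_a = ½K_aγH² = 0.5×0.3035×96.1×13.6² = 2697 lb/ft, acting at H/3 = 4.533 ft above the base.
Overturning moment M_o = P_a × H/3 = 2697 × 4.533 = 12230.
Resisting moment M_r = W × 4.1 = 14484 × 4.1 = 59380.
FS_overturning = M_r/M_o = 59380/12230 = 4.857.

4.86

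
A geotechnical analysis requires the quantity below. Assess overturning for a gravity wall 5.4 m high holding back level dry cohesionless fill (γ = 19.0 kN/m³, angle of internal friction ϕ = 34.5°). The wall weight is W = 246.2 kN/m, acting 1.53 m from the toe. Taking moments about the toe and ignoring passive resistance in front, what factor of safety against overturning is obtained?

2.73

K_a = tan²(45° − 34.5°/2) = 0.2768.
P_a = ½K_aγH² = 0.5×0.2768×19.0×5.4² = 76.68 kN/m, acting at H/3 = 1.800 m above the base.
Overturning moment M_o = P_a × H/3 = 76.68 × 1.800 = 138.0.
Resisting moment M_r = W × 1.53 = 246.2 × 1.53 = 376.7.
FS_overturning = M_r/M_o = 376.7/138.0 = 2.729.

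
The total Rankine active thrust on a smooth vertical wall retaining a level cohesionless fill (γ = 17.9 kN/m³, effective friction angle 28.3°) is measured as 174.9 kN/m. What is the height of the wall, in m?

K_a = 0.3568. P_a = ½ K_a γ H² ⇒ H = √(2P_a/(K_a γ)).
H = √(2×174.9/(0.3568×17.9)) = 7.401 m.

7.40 m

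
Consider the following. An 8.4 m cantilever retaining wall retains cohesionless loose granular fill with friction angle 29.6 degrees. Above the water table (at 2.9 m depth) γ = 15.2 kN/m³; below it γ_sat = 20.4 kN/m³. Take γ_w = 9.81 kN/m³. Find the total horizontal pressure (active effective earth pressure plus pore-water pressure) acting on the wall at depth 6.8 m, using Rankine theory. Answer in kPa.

67.2 kPa

K_a = (1 − sin φ)/(1 + sin φ) = 0.3387.
γ' = 20.4 − 9.81 = 10.59 kN/m³.
Effective vertical stress at 6.8 m: σ'_v = 15.2×2.9 + 10.59×3.90 = 85.38 kPa.
σ'_h = K_a σ'_v = 0.3387 × 85.38 = 28.92 kPa; u = γ_w × 3.90 = 38.26 kPa.
Total σ_h = 28.92 + 38.26 = 67.18 kPa.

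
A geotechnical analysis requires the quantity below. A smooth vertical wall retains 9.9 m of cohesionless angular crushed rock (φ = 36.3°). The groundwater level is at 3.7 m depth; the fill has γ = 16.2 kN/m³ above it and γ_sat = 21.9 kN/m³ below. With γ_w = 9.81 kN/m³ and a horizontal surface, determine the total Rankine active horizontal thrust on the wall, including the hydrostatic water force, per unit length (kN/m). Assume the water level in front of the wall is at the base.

372 kN/m

K_a = tan²(45° − φ/2) = 0.2563.
γ' = 21.9 − 9.81 = 12.09 kN/m³. Depth below WT = 6.2 m.
σ'_h at WT = K_a γ d_w = 15.36 kPa; at base = 15.36 + K_a γ' × 6.2 = 34.57 kPa.
P₁ (0–3.7 m) = ½×15.36×3.7 = 28.42. P₂ (3.7–9.9 m) = ½(15.36+34.57)×6.2 = 154.8.
P_w = ½ γ_w h₂² = 0.5×9.81×6.2² = 188.5. Total = 28.42+154.8+188.5 = 371.8 kN/m.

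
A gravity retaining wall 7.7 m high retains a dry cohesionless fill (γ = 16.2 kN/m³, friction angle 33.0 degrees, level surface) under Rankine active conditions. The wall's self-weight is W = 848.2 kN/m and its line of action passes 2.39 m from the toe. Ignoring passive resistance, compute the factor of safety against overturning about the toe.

K_a = tan²(45° − 33.0°/2) = 0.2948.
P_a = ½K_aγH² = 0.5×0.2948×16.2×7.7² = 141.6 kN/m, acting at H/3 = 2.567 m above the base.
Overturning moment M_o = P_a × H/3 = 141.6 × 2.567 = 363.4.
Resisting moment M_r = W × 2.39 = 848.2 × 2.39 = 2027.
FS_overturning = M_r/M_o = 2027/363.4 = 5.579.

5.58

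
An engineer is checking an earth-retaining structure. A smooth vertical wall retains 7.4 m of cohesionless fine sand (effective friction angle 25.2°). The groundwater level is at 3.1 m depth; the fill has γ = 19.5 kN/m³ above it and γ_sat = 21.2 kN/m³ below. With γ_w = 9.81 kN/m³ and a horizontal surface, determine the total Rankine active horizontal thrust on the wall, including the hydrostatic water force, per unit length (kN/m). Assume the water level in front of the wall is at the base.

K_a = tan²(45° − φ/2) = 0.4027.
γ' = 21.2 − 9.81 = 11.39 kN/m³. Depth below WT = 4.3 m.
σ'_h at WT = K_a γ d_w = 24.35 kPa; at base = 24.35 + K_a γ' × 4.3 = 44.07 kPa.
P₁ (0–3.1 m) = ½×24.35×3.1 = 37.74. P₂ (3.1–7.4 m) = ½(24.35+44.07)×4.3 = 147.1.
P_w = ½ γ_w h₂² = 0.5×9.81×4.3² = 90.69. Total = 37.74+147.1+90.69 = 275.5 kN/m.

276 kN/m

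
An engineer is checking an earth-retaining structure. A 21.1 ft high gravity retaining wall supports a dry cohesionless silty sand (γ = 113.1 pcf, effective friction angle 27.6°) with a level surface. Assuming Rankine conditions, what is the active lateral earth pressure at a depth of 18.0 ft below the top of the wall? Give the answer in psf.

K_a = (1 − sin φ)/(1 + sin φ) = 0.3668.
σ_h = K_a γ z = 0.3668 × 113.1 × 18.0 = 746.7 psf.

747 psf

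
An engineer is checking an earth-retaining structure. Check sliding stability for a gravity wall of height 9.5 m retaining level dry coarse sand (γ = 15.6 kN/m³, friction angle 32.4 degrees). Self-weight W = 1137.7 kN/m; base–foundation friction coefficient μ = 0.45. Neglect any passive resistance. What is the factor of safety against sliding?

2.41

K_a = tan²(45° − 32.4°/2) = 0.3022.
P_a = ½K_aγH² = 0.5×0.3022×15.6×9.5² = 212.8 kN/m, acting at H/3 = 3.167 m above the base.
FS_sliding = μW / P_a = 0.45×1137.7 / 212.8 = 2.406.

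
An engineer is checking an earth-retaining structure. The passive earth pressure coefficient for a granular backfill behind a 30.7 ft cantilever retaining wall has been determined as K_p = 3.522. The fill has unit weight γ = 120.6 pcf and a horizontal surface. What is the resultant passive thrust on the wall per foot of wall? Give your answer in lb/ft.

P = ½ K_p γ H² = 0.5 × 3.522 × 120.6 × 30.7² = 200200 lb/ft.

200000 lb/ft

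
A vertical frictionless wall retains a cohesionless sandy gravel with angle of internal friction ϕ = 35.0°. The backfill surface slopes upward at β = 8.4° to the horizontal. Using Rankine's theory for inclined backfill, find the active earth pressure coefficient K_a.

K_a = cos β · (cos β − √(cos²β − cos²φ)) / (cos β + √(cos²β − cos²φ)).
cos β = 0.9893, cos φ = 0.8192, √(cos²β − cos²φ) = 0.5547.
K_a = 0.9893 × (0.9893 − 0.5547)/(0.9893 + 0.5547) = 0.2785.

0.278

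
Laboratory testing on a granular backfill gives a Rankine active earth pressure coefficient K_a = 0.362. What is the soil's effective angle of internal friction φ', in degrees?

K_a = tan²(45° − φ/2) ⇒ 45° − φ/2 = arctan(√0.362) = 31.03°.
φ = 2(45° − 31.03°) = 27.93°.

27.9°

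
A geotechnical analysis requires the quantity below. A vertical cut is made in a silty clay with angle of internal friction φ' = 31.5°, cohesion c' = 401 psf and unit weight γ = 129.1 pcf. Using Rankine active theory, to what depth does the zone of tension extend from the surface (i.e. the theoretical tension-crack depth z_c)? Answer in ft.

11.1 ft

K_a = tan²(45° − 31.5°/2) = 0.3136; √K_a = 0.5600.
The active pressure is zero where K_a γ z = 2c√K_a, so z_c = 2c/(γ√K_a) = 2×401/(129.1×0.5600) = 11.09 ft.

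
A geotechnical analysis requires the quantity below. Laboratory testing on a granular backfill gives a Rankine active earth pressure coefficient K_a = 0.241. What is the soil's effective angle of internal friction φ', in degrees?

37.7°

K_a = tan²(45° − φ/2) ⇒ 45° − φ/2 = arctan(√0.241) = 26.15°.
φ = 2(45° − 26.15°) = 37.71°.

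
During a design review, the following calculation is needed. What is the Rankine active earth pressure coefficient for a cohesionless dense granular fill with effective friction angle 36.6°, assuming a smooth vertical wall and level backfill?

0.253

K_a = (1 − sin φ)/(1 + sin φ) = (1 − sin 36.6°)/(1 + sin 36.6°) = 0.2530.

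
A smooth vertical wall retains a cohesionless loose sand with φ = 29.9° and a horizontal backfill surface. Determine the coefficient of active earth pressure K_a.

0.335

K_a = (1 − sin φ)/(1 + sin φ) = (1 − sin 29.9°)/(1 + sin 29.9°) = 0.3347.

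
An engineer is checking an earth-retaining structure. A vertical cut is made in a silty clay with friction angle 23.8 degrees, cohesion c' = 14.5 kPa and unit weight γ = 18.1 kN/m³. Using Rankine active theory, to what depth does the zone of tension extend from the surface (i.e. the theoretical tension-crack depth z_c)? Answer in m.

2.46 m

K_a = tan²(45° − 23.8°/2) = 0.4250; √K_a = 0.6519.
The active pressure is zero where K_a γ z = 2c√K_a, so z_c = 2c/(γ√K_a) = 2×14.5/(18.1×0.6519) = 2.458 m.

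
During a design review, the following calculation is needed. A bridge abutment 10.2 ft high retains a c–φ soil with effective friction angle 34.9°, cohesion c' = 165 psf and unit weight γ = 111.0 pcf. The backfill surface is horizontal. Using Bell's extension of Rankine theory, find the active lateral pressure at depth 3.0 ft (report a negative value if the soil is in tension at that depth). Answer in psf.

-81.5 psf

K_a = (1 − sin φ)/(1 + sin φ) = 0.2721.
σ_a = K_a γ z − 2c√K_a = 0.2721×111.0×3.0 − 2×165×0.5217 = -81.53 psf.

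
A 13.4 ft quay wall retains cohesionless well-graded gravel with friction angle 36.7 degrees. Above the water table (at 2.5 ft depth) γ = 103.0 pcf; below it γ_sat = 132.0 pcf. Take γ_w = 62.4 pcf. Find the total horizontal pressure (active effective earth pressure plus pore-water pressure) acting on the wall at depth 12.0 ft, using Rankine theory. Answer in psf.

K_a = (1 − sin φ)/(1 + sin φ) = 0.2519.
γ' = 132.0 − 62.4 = 69.60 pcf.
Effective vertical stress at 12.0 ft: σ'_v = 103.0×2.5 + 69.60×9.50 = 918.7 psf.
σ'_h = K_a σ'_v = 0.2519 × 918.7 = 231.4 psf; u = γ_w × 9.50 = 592.8 psf.
Total σ_h = 231.4 + 592.8 = 824.2 psf.

824 psf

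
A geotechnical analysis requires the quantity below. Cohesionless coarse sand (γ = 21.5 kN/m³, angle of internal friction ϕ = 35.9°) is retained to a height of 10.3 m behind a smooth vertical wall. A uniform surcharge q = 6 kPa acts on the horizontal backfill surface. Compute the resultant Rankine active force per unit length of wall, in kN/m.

313 kN/m

K_a = tan²(45° − φ/2) = 0.2607.
Soil triangle: ½ K_a γ H² = 0.5×0.2607×21.5×10.3² = 297.4 kN/m.
Surcharge rectangle: K_a q H = 0.2607×6×10.3 = 16.11 kN/m.
Total = 297.4 + 16.11 = 313.5 kN/m.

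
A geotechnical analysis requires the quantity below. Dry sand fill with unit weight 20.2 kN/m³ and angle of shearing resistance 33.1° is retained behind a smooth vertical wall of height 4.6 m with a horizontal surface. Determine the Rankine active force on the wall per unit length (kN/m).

K_a = tan²(45° − φ/2) = 0.2936.
P_a = ½ K_a γ H² = 0.5 × 0.2936 × 20.2 × 4.6² = 62.74 kN/m.

62.7 kN/m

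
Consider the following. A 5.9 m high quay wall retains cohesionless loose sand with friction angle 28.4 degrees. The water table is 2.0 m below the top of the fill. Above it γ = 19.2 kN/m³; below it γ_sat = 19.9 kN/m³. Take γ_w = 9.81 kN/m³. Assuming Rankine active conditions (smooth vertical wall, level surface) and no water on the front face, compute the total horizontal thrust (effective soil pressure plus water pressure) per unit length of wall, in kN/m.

K_a = tan²(45° − φ/2) = 0.3554.
γ' = 19.9 − 9.81 = 10.09 kN/m³. Depth below WT = 3.9 m.
σ'_h at WT = K_a γ d_w = 13.65 kPa; at base = 13.65 + K_a γ' × 3.9 = 27.63 kPa.
P₁ (0–2.0 m) = ½×13.65×2.0 = 13.65. P₂ (2.0–5.9 m) = ½(13.65+27.63)×3.9 = 80.49.
P_w = ½ γ_w h₂² = 0.5×9.81×3.9² = 74.61. Total = 13.65+80.49+74.61 = 168.7 kN/m.

169 kN/m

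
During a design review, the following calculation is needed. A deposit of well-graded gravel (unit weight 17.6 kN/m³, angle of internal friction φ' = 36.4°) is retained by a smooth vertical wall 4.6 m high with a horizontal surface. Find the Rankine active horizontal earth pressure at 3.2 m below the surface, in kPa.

K_a = (1 − sin φ)/(1 + sin φ) = 0.2552.
σ_h = K_a γ z = 0.2552 × 17.6 × 3.2 = 14.37 kPa.

14.4 kPa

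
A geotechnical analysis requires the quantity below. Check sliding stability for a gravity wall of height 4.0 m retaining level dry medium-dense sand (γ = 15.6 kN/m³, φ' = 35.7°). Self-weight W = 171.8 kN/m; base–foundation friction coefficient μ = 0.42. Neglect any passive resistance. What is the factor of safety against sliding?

K_a = tan²(45° − 35.7°/2) = 0.2630.
P_a = ½K_aγH² = 0.5×0.2630×15.6×4.0² = 32.82 kN/m, acting at H/3 = 1.333 m above the base.
FS_sliding = μW / P_a = 0.42×171.8 / 32.82 = 2.198.

2.20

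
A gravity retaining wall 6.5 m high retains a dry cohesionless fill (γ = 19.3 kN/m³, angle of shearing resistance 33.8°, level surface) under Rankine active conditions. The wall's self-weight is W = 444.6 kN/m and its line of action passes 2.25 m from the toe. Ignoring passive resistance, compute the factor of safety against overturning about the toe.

3.97

K_a = tan²(45° − 33.8°/2) = 0.2851.
P_a = ½K_aγH² = 0.5×0.2851×19.3×6.5² = 116.2 kN/m, acting at H/3 = 2.167 m above the base.
Overturning moment M_o = P_a × H/3 = 116.2 × 2.167 = 251.9.
Resisting moment M_r = W × 2.25 = 444.6 × 2.25 = 1000.
FS_overturning = M_r/M_o = 1000/251.9 = 3.972.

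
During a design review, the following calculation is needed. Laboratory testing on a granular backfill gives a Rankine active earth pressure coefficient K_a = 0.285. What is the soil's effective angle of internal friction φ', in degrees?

K_a = tan²(45° − φ/2) ⇒ 45° − φ/2 = arctan(√0.285) = 28.10°.
φ = 2(45° − 28.10°) = 33.81°.

33.8°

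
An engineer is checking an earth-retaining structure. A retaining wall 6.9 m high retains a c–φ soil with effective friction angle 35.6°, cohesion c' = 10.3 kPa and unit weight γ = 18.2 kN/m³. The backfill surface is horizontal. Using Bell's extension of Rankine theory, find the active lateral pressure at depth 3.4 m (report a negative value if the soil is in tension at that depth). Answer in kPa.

5.76 kPa

K_a = (1 − sin φ)/(1 + sin φ) = 0.2641.
σ_a = K_a γ z − 2c√K_a = 0.2641×18.2×3.4 − 2×10.3×0.5139 = 5.757 kPa.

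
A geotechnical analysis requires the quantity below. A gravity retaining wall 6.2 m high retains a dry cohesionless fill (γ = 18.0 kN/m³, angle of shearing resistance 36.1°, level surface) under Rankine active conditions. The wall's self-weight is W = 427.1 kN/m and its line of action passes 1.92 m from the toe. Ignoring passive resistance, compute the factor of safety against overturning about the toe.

K_a = tan²(45° − 36.1°/2) = 0.2585.
P_a = ½K_aγH² = 0.5×0.2585×18.0×6.2² = 89.43 kN/m, acting at H/3 = 2.067 m above the base.
Overturning moment M_o = P_a × H/3 = 89.43 × 2.067 = 184.8.
Resisting moment M_r = W × 1.92 = 427.1 × 1.92 = 820.0.
FS_overturning = M_r/M_o = 820.0/184.8 = 4.437.

4.44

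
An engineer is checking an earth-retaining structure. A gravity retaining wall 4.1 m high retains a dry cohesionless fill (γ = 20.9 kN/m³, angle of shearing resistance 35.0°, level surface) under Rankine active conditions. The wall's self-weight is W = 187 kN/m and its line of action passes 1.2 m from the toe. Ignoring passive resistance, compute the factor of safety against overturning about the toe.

K_a = tan²(45° − 35.0°/2) = 0.2710.
P_a = ½K_aγH² = 0.5×0.2710×20.9×4.1² = 47.60 kN/m, acting at H/3 = 1.367 m above the base.
Overturning moment M_o = P_a × H/3 = 47.60 × 1.367 = 65.06.
Resisting moment M_r = W × 1.2 = 187 × 1.2 = 224.4.
FS_overturning = M_r/M_o = 224.4/65.06 = 3.449.

3.45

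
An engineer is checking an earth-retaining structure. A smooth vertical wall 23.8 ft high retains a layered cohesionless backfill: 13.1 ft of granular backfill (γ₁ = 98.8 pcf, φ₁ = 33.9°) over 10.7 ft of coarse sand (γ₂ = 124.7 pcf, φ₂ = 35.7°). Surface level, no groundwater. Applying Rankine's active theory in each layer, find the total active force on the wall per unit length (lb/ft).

K_a1 = tan²(45°−33.9°/2) = 0.2839; K_a2 = tan²(45°−35.7°/2) = 0.2630.
Layer 1: σ at base = K_a1 γ₁ h₁ = 367.5 psf; P₁ = ½×367.5×13.1 = 2407.
Layer 2: σ_v at top = γ₁h₁ = 1294; σ_h top = K_a2×1294 = 340.4; σ_h base = K_a2×(1294+124.7×10.7) = 691.3.
P₂ = ½(340.4+691.3)×10.7 = 5519. Total P_a = 2407+5519 = 7926 lb/ft.

7930 lb/ft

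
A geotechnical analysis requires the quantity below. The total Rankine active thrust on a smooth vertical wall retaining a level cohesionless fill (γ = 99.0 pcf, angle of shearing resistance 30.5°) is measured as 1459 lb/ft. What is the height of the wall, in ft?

K_a = 0.3267. P_a = ½ K_a γ H² ⇒ H = √(2P_a/(K_a γ)).
H = √(2×1459/(0.3267×99.0)) = 9.499 ft.

9.50 ft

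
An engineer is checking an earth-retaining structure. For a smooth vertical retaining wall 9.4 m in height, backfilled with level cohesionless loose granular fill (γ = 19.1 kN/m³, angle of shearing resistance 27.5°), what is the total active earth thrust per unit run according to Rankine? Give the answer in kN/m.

311 kN/m

K_a = tan²(45° − φ/2) = 0.3682.
P_a = ½ K_a γ H² = 0.5 × 0.3682 × 19.1 × 9.4² = 310.7 kN/m.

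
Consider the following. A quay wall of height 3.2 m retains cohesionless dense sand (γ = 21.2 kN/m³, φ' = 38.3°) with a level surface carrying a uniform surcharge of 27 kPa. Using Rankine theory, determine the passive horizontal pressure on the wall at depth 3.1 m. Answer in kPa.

395 kPa

K_p = (1 + sin φ)/(1 − sin φ) = 4.260.
σ_v = γz + q = 21.2 × 3.1 + 27 = 92.72 kPa.
σ_h = K_p σ_v = 4.260 × 92.72 = 395.0 kPa.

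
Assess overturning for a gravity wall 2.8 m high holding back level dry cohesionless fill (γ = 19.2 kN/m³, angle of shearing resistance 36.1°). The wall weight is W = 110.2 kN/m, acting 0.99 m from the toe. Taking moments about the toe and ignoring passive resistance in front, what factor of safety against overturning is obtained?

K_a = tan²(45° − 36.1°/2) = 0.2585.
P_a = ½K_aγH² = 0.5×0.2585×19.2×2.8² = 19.46 kN/m, acting at H/3 = 0.9333 m above the base.
Overturning moment M_o = P_a × H/3 = 19.46 × 0.9333 = 18.16.
Resisting moment M_r = W × 0.99 = 110.2 × 0.99 = 109.1.
FS_overturning = M_r/M_o = 109.1/18.16 = 6.008.

6.01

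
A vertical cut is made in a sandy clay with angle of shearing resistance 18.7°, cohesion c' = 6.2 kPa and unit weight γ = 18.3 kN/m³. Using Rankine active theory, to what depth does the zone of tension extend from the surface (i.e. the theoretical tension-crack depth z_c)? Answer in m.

K_a = tan²(45° − 18.7°/2) = 0.5144; √K_a = 0.7173.
The active pressure is zero where K_a γ z = 2c√K_a, so z_c = 2c/(γ√K_a) = 2×6.2/(18.3×0.7173) = 0.9447 m.

0.945 m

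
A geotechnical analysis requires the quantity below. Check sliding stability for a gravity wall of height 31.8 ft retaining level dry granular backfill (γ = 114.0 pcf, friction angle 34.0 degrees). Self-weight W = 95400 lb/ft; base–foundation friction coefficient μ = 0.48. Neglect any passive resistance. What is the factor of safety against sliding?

2.81

K_a = tan²(45° − 34.0°/2) = 0.2827.
P_a = ½K_aγH² = 0.5×0.2827×114.0×31.8² = 16300 lb/ft, acting at H/3 = 10.60 ft above the base.
FS_sliding = μW / P_a = 0.48×95400 / 16300 = 2.810.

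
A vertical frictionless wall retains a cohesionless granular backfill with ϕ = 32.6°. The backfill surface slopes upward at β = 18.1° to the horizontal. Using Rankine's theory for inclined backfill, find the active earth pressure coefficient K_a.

0.349

K_a = cos β · (cos β − √(cos²β − cos²φ)) / (cos β + √(cos²β − cos²φ)).
cos β = 0.9505, cos φ = 0.8425, √(cos²β − cos²φ) = 0.4402.
K_a = 0.9505 × (0.9505 − 0.4402)/(0.9505 + 0.4402) = 0.3488.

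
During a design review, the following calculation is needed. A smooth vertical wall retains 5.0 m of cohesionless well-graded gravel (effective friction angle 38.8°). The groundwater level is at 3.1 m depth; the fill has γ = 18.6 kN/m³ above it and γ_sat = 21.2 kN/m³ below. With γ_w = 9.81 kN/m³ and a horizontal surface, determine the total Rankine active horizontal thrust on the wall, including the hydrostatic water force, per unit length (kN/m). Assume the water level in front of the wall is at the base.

K_a = tan²(45° − φ/2) = 0.2296.
γ' = 21.2 − 9.81 = 11.39 kN/m³. Depth below WT = 1.9 m.
σ'_h at WT = K_a γ d_w = 13.24 kPa; at base = 13.24 + K_a γ' × 1.9 = 18.20 kPa.
P₁ (0–3.1 m) = ½×13.24×3.1 = 20.52. P₂ (3.1–5.0 m) = ½(13.24+18.20)×1.9 = 29.87.
P_w = ½ γ_w h₂² = 0.5×9.81×1.9² = 17.71. Total = 20.52+29.87+17.71 = 68.09 kN/m.

68.1 kN/m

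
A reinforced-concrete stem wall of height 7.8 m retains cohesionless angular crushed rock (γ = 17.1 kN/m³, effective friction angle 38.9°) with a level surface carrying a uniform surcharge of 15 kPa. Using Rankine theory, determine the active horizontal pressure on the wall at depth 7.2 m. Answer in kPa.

K_a = (1 − sin φ)/(1 + sin φ) = 0.2285.
σ_v = γz + q = 17.1 × 7.2 + 15 = 138.1 kPa.
σ_h = K_a σ_v = 0.2285 × 138.1 = 31.56 kPa.

31.6 kPa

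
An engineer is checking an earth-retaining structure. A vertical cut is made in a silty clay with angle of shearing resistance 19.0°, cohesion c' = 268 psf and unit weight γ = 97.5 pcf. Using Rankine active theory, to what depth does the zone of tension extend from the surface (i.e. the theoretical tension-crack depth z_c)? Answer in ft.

7.71 ft

K_a = tan²(45° − 19.0°/2) = 0.5088; √K_a = 0.7133.
The active pressure is zero where K_a γ z = 2c√K_a, so z_c = 2c/(γ√K_a) = 2×268/(97.5×0.7133) = 7.707 ft.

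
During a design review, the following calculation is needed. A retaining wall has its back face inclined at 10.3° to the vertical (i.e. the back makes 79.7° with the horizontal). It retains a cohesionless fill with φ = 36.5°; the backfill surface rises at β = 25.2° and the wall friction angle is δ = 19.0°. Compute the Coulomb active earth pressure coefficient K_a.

K_a = sin²(α+φ) / [sin²α · sin(α−δ) · (1 + √{sin(φ+δ)sin(φ−β) / (sin(α−δ)sin(α+β))})²].
With α = 79.7°, φ = 36.5°, δ = 19.0°, β = 25.2°: K_a = 0.4614.

0.461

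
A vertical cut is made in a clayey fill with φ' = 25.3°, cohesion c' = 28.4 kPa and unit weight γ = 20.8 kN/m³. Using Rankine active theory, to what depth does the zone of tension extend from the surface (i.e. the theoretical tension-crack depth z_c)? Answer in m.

K_a = tan²(45° − 25.3°/2) = 0.4012; √K_a = 0.6334.
The active pressure is zero where K_a γ z = 2c√K_a, so z_c = 2c/(γ√K_a) = 2×28.4/(20.8×0.6334) = 4.311 m.

4.31 m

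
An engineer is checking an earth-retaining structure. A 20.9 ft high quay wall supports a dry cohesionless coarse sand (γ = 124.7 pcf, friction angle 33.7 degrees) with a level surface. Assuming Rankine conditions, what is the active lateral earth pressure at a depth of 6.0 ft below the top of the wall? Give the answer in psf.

214 psf

K_a = (1 − sin φ)/(1 + sin φ) = 0.2863.
σ_h = K_a γ z = 0.2863 × 124.7 × 6.0 = 214.2 psf.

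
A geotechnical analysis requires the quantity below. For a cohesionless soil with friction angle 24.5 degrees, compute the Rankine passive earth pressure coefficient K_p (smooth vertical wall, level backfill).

K_p = (1 + sin φ)/(1 − sin φ) = tan²(45° + 24.5°/2) = 2.417.

2.42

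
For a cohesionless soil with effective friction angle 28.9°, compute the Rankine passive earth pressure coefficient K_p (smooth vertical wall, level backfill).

2.87

K_p = (1 + sin φ)/(1 − sin φ) = tan²(45° + 28.9°/2) = 2.871.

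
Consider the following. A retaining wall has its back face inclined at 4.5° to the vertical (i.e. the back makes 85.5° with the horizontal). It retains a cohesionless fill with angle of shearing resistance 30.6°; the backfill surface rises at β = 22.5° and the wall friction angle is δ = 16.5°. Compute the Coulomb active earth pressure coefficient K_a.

0.483

K_a = sin²(α+φ) / [sin²α · sin(α−δ) · (1 + √{sin(φ+δ)sin(φ−β) / (sin(α−δ)sin(α+β))})²].
With α = 85.5°, φ = 30.6°, δ = 16.5°, β = 22.5°: K_a = 0.4834.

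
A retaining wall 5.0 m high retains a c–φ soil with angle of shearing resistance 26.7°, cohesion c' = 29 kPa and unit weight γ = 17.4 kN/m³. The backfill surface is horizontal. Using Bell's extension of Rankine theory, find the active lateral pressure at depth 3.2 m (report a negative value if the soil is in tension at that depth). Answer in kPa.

-14.6 kPa

K_a = (1 − sin φ)/(1 + sin φ) = 0.3800.
σ_a = K_a γ z − 2c√K_a = 0.3800×17.4×3.2 − 2×29×0.6164 = -14.60 kPa.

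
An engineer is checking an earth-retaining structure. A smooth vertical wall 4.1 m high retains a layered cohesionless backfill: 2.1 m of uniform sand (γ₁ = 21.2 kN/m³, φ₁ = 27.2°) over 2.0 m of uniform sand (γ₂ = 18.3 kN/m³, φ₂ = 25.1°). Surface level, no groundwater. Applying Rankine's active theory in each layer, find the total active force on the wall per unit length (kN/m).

K_a1 = tan²(45°−27.2°/2) = 0.3726; K_a2 = tan²(45°−25.1°/2) = 0.4043.
Layer 1: σ at base = K_a1 γ₁ h₁ = 16.59 kPa; P₁ = ½×16.59×2.1 = 17.42.
Layer 2: σ_v at top = γ₁h₁ = 44.52; σ_h top = K_a2×44.52 = 18.00; σ_h base = K_a2×(44.52+18.3×2.0) = 32.80.
P₂ = ½(18.00+32.80)×2.0 = 50.80. Total P_a = 17.42+50.80 = 68.21 kN/m.

68.2 kN/m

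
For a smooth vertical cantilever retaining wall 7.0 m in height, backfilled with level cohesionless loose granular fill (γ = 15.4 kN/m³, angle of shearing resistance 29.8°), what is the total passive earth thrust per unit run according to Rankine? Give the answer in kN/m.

K_p = tan²(45° + φ/2) = 2.976.
P_p = ½ K_p γ H² = 0.5 × 2.976 × 15.4 × 7.0² = 1123 kN/m.

1120 kN/m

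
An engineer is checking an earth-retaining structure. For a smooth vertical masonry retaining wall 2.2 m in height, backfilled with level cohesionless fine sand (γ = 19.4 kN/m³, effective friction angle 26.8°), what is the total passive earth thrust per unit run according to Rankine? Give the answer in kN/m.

124 kN/m

K_p = tan²(45° + φ/2) = 2.642.
P_p = ½ K_p γ H² = 0.5 × 2.642 × 19.4 × 2.2² = 124.0 kN/m.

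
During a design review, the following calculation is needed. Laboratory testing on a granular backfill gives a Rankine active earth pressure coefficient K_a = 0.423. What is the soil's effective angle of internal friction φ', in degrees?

23.9°

K_a = tan²(45° − φ/2) ⇒ 45° − φ/2 = arctan(√0.423) = 33.04°.
φ = 2(45° − 33.04°) = 23.92°.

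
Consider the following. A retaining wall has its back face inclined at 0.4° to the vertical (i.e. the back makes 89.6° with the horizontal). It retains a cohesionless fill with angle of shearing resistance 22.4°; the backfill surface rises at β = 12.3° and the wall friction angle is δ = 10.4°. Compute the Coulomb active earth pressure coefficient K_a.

0.507

K_a = sin²(α+φ) / [sin²α · sin(α−δ) · (1 + √{sin(φ+δ)sin(φ−β) / (sin(α−δ)sin(α+β))})²].
With α = 89.6°, φ = 22.4°, δ = 10.4°, β = 12.3°: K_a = 0.5066.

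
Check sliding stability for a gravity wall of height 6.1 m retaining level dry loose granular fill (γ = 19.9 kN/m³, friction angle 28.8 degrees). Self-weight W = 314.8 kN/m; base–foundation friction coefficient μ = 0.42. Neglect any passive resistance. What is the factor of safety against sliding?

1.02

K_a = tan²(45° − 28.8°/2) = 0.3498.
P_a = ½K_aγH² = 0.5×0.3498×19.9×6.1² = 129.5 kN/m, acting at H/3 = 2.033 m above the base.
FS_sliding = μW / P_a = 0.42×314.8 / 129.5 = 1.021.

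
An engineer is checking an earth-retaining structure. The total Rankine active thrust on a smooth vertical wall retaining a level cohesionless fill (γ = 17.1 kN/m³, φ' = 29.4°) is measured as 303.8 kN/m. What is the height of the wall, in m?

10.2 m

K_a = 0.3415. P_a = ½ K_a γ H² ⇒ H = √(2P_a/(K_a γ)).
H = √(2×303.8/(0.3415×17.1)) = 10.20 m.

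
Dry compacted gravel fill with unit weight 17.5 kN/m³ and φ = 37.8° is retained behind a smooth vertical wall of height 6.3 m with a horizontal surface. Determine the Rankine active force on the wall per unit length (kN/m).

83.3 kN/m

K_a = tan²(45° − φ/2) = 0.2400.
P_a = ½ K_a γ H² = 0.5 × 0.2400 × 17.5 × 6.3² = 83.35 kN/m.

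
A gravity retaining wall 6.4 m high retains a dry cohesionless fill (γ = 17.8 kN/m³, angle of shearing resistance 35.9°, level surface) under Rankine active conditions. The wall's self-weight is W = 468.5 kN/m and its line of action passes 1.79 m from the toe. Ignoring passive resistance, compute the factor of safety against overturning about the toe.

K_a = tan²(45° − 35.9°/2) = 0.2607.
P_a = ½K_aγH² = 0.5×0.2607×17.8×6.4² = 95.05 kN/m, acting at H/3 = 2.133 m above the base.
Overturning moment M_o = P_a × H/3 = 95.05 × 2.133 = 202.8.
Resisting moment M_r = W × 1.79 = 468.5 × 1.79 = 838.6.
FS_overturning = M_r/M_o = 838.6/202.8 = 4.136.

4.14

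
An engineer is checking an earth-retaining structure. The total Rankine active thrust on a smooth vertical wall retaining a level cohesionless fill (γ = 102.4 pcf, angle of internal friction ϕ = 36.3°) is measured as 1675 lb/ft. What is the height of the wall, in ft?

K_a = 0.2563. P_a = ½ K_a γ H² ⇒ H = √(2P_a/(K_a γ)).
H = √(2×1675/(0.2563×102.4)) = 11.30 ft.

11.3 ft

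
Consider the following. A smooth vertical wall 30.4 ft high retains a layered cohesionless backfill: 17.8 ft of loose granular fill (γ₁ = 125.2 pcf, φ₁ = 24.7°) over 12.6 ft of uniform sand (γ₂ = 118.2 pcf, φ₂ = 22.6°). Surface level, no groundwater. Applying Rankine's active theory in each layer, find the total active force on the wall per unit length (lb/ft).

24800 lb/ft

K_a1 = tan²(45°−24.7°/2) = 0.4106; K_a2 = tan²(45°−22.6°/2) = 0.4448.
Layer 1: σ at base = K_a1 γ₁ h₁ = 915.0 psf; P₁ = ½×915.0×17.8 = 8143.
Layer 2: σ_v at top = γ₁h₁ = 2229; σ_h top = K_a2×2229 = 991.2; σ_h base = K_a2×(2229+118.2×12.6) = 1654.
P₂ = ½(991.2+1654)×12.6 = 16660. Total P_a = 8143+16660 = 24810 lb/ft.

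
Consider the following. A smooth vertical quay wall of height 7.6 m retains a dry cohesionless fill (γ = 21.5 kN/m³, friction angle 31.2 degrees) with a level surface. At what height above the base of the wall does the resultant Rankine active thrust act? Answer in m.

2.53 m

K_a = 0.3175.
The pressure distribution is triangular, so the resultant acts at H/3 above the base = 7.6/3 = 2.533 m.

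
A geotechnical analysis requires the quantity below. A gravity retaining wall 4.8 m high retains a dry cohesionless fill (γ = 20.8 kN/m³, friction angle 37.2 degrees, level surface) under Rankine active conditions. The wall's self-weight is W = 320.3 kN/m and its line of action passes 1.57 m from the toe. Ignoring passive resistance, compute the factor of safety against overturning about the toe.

5.32

K_a = tan²(45° − 37.2°/2) = 0.2464.
P_a = ½K_aγH² = 0.5×0.2464×20.8×4.8² = 59.05 kN/m, acting at H/3 = 1.600 m above the base.
Overturning moment M_o = P_a × H/3 = 59.05 × 1.600 = 94.47.
Resisting moment M_r = W × 1.57 = 320.3 × 1.57 = 502.9.
FS_overturning = M_r/M_o = 502.9/94.47 = 5.323.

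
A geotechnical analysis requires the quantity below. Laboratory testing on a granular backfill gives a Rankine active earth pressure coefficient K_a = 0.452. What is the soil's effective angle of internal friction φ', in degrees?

K_a = tan²(45° − φ/2) ⇒ 45° − φ/2 = arctan(√0.452) = 33.91°.
φ = 2(45° − 33.91°) = 22.17°.

22.2°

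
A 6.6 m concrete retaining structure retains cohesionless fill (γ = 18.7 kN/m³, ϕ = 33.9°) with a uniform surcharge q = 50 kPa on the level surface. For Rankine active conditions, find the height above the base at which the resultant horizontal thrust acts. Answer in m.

K_a = 0.2839.
Triangular part P₁ = ½K_aγH² = 115.6 at H/3 = 2.200 m; rectangular part P₂ = K_a q H = 93.69 at H/2 = 3.300 m.
ȳ = (P₁·2.200 + P₂·3.300)/(P₁+P₂) = 2.692 m.

2.69 m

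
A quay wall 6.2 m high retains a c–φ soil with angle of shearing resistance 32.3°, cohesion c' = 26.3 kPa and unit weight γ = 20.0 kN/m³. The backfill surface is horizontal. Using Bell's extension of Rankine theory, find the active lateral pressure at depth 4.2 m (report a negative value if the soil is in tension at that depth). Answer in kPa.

K_a = (1 − sin φ)/(1 + sin φ) = 0.3035.
σ_a = K_a γ z − 2c√K_a = 0.3035×20.0×4.2 − 2×26.3×0.5509 = -3.484 kPa.

-3.48 kPa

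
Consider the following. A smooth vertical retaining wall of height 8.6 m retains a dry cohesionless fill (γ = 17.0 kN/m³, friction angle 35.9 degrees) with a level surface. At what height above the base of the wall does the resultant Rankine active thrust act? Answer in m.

K_a = 0.2607.
The pressure distribution is triangular, so the resultant acts at H/3 above the base = 8.6/3 = 2.867 m.

2.87 m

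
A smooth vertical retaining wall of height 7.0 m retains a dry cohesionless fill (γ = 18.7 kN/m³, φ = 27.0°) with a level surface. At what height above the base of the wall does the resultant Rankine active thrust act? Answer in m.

K_a = 0.3755.
The pressure distribution is triangular, so the resultant acts at H/3 above the base = 7.0/3 = 2.333 m.

2.33 m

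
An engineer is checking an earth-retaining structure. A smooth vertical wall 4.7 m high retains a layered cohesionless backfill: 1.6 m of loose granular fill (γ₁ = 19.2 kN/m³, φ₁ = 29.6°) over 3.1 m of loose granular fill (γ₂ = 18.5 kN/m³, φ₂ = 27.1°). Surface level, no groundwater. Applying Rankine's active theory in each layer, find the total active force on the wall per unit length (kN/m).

77.2 kN/m

K_a1 = tan²(45°−29.6°/2) = 0.3387; K_a2 = tan²(45°−27.1°/2) = 0.3741.
Layer 1: σ at base = K_a1 γ₁ h₁ = 10.41 kPa; P₁ = ½×10.41×1.6 = 8.325.
Layer 2: σ_v at top = γ₁h₁ = 30.72; σ_h top = K_a2×30.72 = 11.49; σ_h base = K_a2×(30.72+18.5×3.1) = 32.94.
P₂ = ½(11.49+32.94)×3.1 = 68.87. Total P_a = 8.325+68.87 = 77.20 kN/m.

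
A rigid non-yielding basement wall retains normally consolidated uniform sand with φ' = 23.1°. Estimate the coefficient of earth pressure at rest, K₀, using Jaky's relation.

0.608

K₀ = 1 − sin φ' = 1 − sin 23.1° = 0.6077.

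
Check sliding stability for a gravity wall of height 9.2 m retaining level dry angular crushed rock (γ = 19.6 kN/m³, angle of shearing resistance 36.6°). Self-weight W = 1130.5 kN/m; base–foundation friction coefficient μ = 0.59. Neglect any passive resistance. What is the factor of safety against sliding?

K_a = tan²(45° − 36.6°/2) = 0.2530.
P_a = ½K_aγH² = 0.5×0.2530×19.6×9.2² = 209.8 kN/m, acting at H/3 = 3.067 m above the base.
FS_sliding = μW / P_a = 0.59×1130.5 / 209.8 = 3.179.

3.18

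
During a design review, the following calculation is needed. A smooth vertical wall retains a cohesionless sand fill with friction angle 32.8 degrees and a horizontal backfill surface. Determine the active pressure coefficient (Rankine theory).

0.297

K_a = (1 − sin φ)/(1 + sin φ) = (1 − sin 32.8°)/(1 + sin 32.8°) = 0.2973.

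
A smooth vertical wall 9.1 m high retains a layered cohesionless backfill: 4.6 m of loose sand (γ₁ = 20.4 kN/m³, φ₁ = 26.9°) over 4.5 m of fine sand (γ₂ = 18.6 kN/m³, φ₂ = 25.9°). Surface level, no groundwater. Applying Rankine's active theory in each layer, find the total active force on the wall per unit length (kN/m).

321 kN/m

K_a1 = tan²(45°−26.9°/2) = 0.3770; K_a2 = tan²(45°−25.9°/2) = 0.3920.
Layer 1: σ at base = K_a1 γ₁ h₁ = 35.38 kPa; P₁ = ½×35.38×4.6 = 81.37.
Layer 2: σ_v at top = γ₁h₁ = 93.84; σ_h top = K_a2×93.84 = 36.78; σ_h base = K_a2×(93.84+18.6×4.5) = 69.59.
P₂ = ½(36.78+69.59)×4.5 = 239.3. Total P_a = 81.37+239.3 = 320.7 kN/m.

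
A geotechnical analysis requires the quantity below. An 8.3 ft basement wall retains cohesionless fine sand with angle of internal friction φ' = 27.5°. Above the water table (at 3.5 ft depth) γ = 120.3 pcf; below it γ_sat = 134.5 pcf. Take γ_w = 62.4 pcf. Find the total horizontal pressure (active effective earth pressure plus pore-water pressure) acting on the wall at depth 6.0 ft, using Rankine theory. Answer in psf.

377 psf

K_a = (1 − sin φ)/(1 + sin φ) = 0.3682.
γ' = 134.5 − 62.4 = 72.10 pcf.
Effective vertical stress at 6.0 ft: σ'_v = 120.3×3.5 + 72.10×2.50 = 601.3 psf.
σ'_h = K_a σ'_v = 0.3682 × 601.3 = 221.4 psf; u = γ_w × 2.50 = 156.0 psf.
Total σ_h = 221.4 + 156.0 = 377.4 psf.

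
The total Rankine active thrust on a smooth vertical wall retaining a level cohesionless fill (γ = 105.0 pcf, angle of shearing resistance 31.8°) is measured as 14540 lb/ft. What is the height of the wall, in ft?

29.9 ft

K_a = 0.3098. P_a = ½ K_a γ H² ⇒ H = √(2P_a/(K_a γ)).
H = √(2×14540/(0.3098×105.0)) = 29.90 ft.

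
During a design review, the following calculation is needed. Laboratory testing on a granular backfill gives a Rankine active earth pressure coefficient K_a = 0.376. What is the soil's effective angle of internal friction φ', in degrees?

K_a = tan²(45° − φ/2) ⇒ 45° − φ/2 = arctan(√0.376) = 31.52°.
φ = 2(45° − 31.52°) = 26.97°.

27.0°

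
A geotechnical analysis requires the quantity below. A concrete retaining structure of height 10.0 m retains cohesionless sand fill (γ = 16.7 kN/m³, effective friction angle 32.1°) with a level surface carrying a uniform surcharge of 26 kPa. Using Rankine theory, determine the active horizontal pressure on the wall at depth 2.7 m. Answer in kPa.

K_a = (1 − sin φ)/(1 + sin φ) = 0.3060.
σ_v = γz + q = 16.7 × 2.7 + 26 = 71.09 kPa.
σ_h = K_a σ_v = 0.3060 × 71.09 = 21.75 kPa.

21.8 kPa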